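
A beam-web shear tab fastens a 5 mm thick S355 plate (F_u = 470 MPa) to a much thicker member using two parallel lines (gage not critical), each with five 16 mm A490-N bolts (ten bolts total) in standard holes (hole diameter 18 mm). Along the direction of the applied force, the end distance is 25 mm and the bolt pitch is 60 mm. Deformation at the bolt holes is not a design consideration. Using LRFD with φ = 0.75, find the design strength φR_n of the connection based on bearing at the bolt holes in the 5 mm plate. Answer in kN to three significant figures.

761 kN

Per bolt r_n = 1.5 l_c t F_u ≤ 3.0 d t F_u; upper limit = 3.0 × 16 × 5 × 470 / 1000 = 112.8 kN.
Edge bolt: l_c = 25 − 18/2 = 16 mm → 1.5 × 16 × 5 × 470 / 1000 = 56.4 → r_n = 56.4 kN.
Interior bolts: l_c = 60 − 18 = 42 mm → 1.5 × 42 × 5 × 470 / 1000 = 148.1 → r_n = 112.8 kN.
R_n = 2 × 56.4 + 8 × 112.8 = 1015 kN.
Design strength φR_n = 0.75 × 1015 = 761 kN.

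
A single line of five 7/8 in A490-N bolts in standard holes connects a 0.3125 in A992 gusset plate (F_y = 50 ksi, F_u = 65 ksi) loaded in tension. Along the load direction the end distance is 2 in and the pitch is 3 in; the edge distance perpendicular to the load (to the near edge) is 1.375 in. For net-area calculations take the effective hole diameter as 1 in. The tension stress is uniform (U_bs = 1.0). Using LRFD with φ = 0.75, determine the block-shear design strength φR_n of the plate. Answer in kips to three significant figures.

Shear plane L_v = 2 + 4·3 = 14 in; A_gv = 14 × 0.3125 = 4.375 in².
A_nv = (14 − 4.5·1) × 0.3125 = 2.969 in².
A_nt = (1.375 − 0.5·1) × 0.3125 = 0.2734 in².
0.6 F_u A_nv = 115.8 kips; 0.6 F_y A_gv = 131.2 kips → shear rupture governs the shear term.
R_n = 115.8 + 1.0 × 65 × 0.2734 = 133.6 kips.
Design strength φR_n = 0.75 × 133.6 = 100 kips.

100 kips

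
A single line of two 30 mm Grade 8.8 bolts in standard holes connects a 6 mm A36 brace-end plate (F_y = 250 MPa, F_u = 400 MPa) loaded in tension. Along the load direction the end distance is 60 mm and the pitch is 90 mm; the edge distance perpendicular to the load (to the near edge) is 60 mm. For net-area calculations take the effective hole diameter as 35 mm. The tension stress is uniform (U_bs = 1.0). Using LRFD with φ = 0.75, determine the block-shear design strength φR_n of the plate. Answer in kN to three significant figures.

Shear plane L_v = 60 + 1·90 = 150 mm; A_gv = 150 × 6 = 900 mm².
A_nv = (150 − 1.5·35) × 6 = 585 mm².
A_nt = (60 − 0.5·35) × 6 = 255 mm².
0.6 F_u A_nv = 140.4 kN; 0.6 F_y A_gv = 135 kN → shear yielding governs the shear term.
R_n = 135 + 1.0 × 400 × 255 / 1000 = 237 kN.
Design strength φR_n = 0.75 × 237 = 178 kN.

178 kN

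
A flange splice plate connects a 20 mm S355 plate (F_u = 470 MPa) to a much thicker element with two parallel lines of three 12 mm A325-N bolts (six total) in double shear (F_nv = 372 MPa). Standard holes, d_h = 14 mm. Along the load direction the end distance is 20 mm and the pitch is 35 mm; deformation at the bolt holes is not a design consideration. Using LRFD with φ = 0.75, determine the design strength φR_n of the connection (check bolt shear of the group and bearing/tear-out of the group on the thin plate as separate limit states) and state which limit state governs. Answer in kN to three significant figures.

379 kN (bolt shear governs)

Bolt shear: A_b = π·12²/4 = 113.1 mm²; R_n = 372 × 113.1 × 6 × 2 / 1000 = 504.9 kN → 0.75 × 504.9 = 379 kN.
Bearing (1.5 l_c t F_u ≤ 3.0 d t F_u): upper limit = 3.0·12·20·470 / 1000 = 338.4 kN.
  Edge l_c = 20 − 14/2 = 13 → r_n = 183.3 kN; interior l_c = 35 − 14 = 21 → r_n = 296.1 kN.
  R_n,bearing = 2·183.3 + 4·296.1 = 1551 kN → 0.75 × 1551 = 1160 kN.
Bolt shear governs: 379 kN.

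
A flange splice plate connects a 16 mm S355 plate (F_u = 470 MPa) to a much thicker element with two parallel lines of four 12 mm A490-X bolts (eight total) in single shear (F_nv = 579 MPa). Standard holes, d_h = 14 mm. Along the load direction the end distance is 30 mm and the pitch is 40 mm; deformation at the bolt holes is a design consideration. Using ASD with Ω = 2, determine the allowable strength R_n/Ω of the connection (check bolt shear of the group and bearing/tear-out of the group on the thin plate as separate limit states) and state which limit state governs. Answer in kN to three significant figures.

Bolt shear: A_b = π·12²/4 = 113.1 mm²; R_n = 579 × 113.1 × 8 × 1 / 1000 = 523.9 kN → 523.9 / 2 = 262 kN.
Bearing (1.2 l_c t F_u ≤ 2.4 d t F_u): upper limit = 2.4·12·16·470 / 1000 = 216.6 kN.
  Edge l_c = 30 − 14/2 = 23 → r_n = 207.6 kN; interior l_c = 40 − 14 = 26 → r_n = 216.6 kN.
  R_n,bearing = 2·207.6 + 6·216.6 = 1715 kN → 1715 / 2 = 857 kN.
Bolt shear governs: 262 kN.

262 kN (bolt shear governs)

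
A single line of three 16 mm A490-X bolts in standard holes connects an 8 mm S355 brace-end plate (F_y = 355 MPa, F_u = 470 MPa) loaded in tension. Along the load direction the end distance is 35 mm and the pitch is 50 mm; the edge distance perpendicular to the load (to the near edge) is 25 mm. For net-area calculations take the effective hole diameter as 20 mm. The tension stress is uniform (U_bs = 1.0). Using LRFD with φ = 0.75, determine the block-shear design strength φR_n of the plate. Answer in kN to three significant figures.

Shear plane L_v = 35 + 2·50 = 135 mm; A_gv = 135 × 8 = 1080 mm².
A_nv = (135 − 2.5·20) × 8 = 680 mm².
A_nt = (25 − 0.5·20) × 8 = 120 mm².
0.6 F_u A_nv = 191.8 kN; 0.6 F_y A_gv = 230 kN → shear rupture governs the shear term.
R_n = 191.8 + 1.0 × 470 × 120 / 1000 = 248.2 kN.
Design strength φR_n = 0.75 × 248.2 = 186 kN.

186 kN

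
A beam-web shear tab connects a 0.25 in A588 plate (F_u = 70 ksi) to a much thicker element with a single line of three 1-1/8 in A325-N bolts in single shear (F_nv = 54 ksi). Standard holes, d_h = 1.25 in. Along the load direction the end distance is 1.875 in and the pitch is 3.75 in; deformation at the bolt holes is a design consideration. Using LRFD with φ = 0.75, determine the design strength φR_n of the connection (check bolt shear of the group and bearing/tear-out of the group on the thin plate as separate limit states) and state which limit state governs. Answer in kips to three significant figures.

Bolt shear: A_b = π·1.125²/4 = 0.994 in²; R_n = 54 × 0.994 × 3 × 1 = 161 kips → 0.75 × 161 = 121 kips.
Bearing (1.2 l_c t F_u ≤ 2.4 d t F_u): upper limit = 2.4·1.125·0.25·70 = 47.25 kips.
  Edge l_c = 1.875 − 1.25/2 = 1.25 → r_n = 26.25 kips; interior l_c = 3.75 − 1.25 = 2.5 → r_n = 47.25 kips.
  R_n,bearing = 1·26.25 + 2·47.25 = 120.7 kips → 0.75 × 120.7 = 90.6 kips.
Bearing governs: 90.6 kips.

90.6 kips (bearing governs)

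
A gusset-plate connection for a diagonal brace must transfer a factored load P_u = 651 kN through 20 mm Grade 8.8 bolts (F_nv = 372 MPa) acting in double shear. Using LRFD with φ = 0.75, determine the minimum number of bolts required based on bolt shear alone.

A_b = π·20²/4 = 314.2 mm².
Per-bolt design strength φR_n = 0.75 × 372 × 314.2 × 2 / 1000 = 175.3 kN.
n ≥ 651 / 175.3 = 3.714 → use 4 bolts.

4 bolts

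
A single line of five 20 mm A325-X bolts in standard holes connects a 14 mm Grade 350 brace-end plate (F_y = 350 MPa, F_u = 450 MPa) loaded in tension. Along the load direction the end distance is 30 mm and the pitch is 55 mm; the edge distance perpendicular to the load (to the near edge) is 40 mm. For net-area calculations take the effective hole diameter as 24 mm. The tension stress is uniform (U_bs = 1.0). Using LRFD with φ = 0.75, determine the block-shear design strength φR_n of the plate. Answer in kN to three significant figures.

Shear plane L_v = 30 + 4·55 = 250 mm; A_gv = 250 × 14 = 3500 mm².
A_nv = (250 − 4.5·24) × 14 = 1988 mm².
A_nt = (40 − 0.5·24) × 14 = 392 mm².
0.6 F_u A_nv = 536.8 kN; 0.6 F_y A_gv = 735 kN → shear rupture governs the shear term.
R_n = 536.8 + 1.0 × 450 × 392 / 1000 = 713.2 kN.
Design strength φR_n = 0.75 × 713.2 = 535 kN.

535 kN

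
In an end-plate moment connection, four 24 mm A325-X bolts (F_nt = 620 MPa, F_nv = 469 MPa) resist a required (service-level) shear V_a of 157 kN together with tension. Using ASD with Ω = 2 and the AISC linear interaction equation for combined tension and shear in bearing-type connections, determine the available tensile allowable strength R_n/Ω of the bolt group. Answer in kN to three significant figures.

A_b = π·24²/4 = 452.4 mm²; f_rv = 157 × 1000 / (4 × 452.4) = 86.76 MPa.
F'_nt = 1.3 F_nt − (Ω F_nt / F_nv) f_rv = 1.3·620 − (2·620/469)·86.76 = 576.6 MPa, capped at F_nt → F'_nt = 576.6 MPa.
R_n = F'_nt · A_b · n = 576.6 × 452.4 × 4 / 1000 = 1043 kN.
Allowable strength R_n/Ω = 1043 / 2 = 522 kN.

522 kN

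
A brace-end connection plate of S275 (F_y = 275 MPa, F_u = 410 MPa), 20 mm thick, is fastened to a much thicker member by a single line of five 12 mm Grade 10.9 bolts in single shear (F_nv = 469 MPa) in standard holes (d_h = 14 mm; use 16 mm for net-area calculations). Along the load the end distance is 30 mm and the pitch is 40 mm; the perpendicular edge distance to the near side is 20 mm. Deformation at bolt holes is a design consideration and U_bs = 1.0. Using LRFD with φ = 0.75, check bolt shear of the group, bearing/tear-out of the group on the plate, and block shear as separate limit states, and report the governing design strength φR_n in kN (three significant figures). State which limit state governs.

199 kN (bolt shear governs)

Bolt shear: A_b = π·12²/4 = 113.1 mm²; R_n = 469 × 113.1 × 5 × 1 / 1000 = 265.2 kN → 0.75 × 265.2 = 199 kN.
Bearing: edge l_c = 23, r_n = 226.3 kN; interior l_c = 26, r_n = 236.2 kN; R_n = 226.3 + 4·236.2 = 1171 kN → 878 kN.
Block shear: A_gv = 3800, A_nv = 2360, A_nt = 240 mm²; R_n = min(0.6F_uA_nv, 0.6F_yA_gv) + U_bs·F_u·A_nt = 679 kN → 509 kN.
Bolt shear governs: 199 kN.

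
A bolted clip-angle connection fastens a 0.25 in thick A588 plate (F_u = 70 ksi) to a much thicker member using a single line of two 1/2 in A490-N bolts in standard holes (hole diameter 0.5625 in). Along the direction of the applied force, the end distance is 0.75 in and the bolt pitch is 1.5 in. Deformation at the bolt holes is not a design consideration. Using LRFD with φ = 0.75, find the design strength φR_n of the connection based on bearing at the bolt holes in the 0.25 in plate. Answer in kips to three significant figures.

Per bolt r_n = 1.5 l_c t F_u ≤ 3.0 d t F_u; upper limit = 3.0 × 0.5 × 0.25 × 70 = 26.25 kips.
Edge bolt: l_c = 0.75 − 0.5625/2 = 0.4688 in → 1.5 × 0.4688 × 0.25 × 70 = 12.3 → r_n = 12.3 kips.
Interior bolts: l_c = 1.5 − 0.5625 = 0.9375 in → 1.5 × 0.9375 × 0.25 × 70 = 24.61 → r_n = 24.61 kips.
R_n = 1 × 12.3 + 1 × 24.61 = 36.91 kips.
Design strength φR_n = 0.75 × 36.91 = 27.7 kips.

27.7 kips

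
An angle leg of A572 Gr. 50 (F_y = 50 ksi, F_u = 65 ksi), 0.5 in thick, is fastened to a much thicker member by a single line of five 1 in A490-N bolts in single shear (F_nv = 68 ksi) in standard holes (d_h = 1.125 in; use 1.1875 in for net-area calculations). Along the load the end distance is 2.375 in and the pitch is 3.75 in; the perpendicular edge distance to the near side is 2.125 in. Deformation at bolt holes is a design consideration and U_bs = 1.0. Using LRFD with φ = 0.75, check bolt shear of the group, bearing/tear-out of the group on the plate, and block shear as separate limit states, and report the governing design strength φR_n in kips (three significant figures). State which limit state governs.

Bolt shear: A_b = π·1²/4 = 0.7854 in²; R_n = 68 × 0.7854 × 5 × 1 = 267 kips → 0.75 × 267 = 200 kips.
Bearing: edge l_c = 1.812, r_n = 70.69 kips; interior l_c = 2.625, r_n = 78 kips; R_n = 70.69 + 4·78 = 382.7 kips → 287 kips.
Block shear: A_gv = 8.688, A_nv = 6.016, A_nt = 0.7656 in²; R_n = min(0.6F_uA_nv, 0.6F_yA_gv) + U_bs·F_u·A_nt = 284.4 kips → 213 kips.
Bolt shear governs: 200 kips.

200 kips (bolt shear governs)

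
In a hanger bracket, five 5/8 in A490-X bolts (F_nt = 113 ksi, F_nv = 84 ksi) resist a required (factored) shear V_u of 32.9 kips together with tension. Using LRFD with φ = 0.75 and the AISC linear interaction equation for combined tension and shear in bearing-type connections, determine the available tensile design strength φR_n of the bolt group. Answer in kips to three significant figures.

A_b = π·0.625²/4 = 0.3068 in²; f_rv = 32.9 / (5 × 0.3068) = 21.45 ksi.
F'_nt = 1.3 F_nt − (F_nt / φF_nv) f_rv = 1.3·113 − (113/(0.75·84))·21.45 = 108.4 ksi, capped at F_nt → F'_nt = 108.4 ksi.
R_n = F'_nt · A_b · n = 108.4 × 0.3068 × 5 = 166.3 kips.
Design strength φR_n = 0.75 × 166.3 = 125 kips.

125 kips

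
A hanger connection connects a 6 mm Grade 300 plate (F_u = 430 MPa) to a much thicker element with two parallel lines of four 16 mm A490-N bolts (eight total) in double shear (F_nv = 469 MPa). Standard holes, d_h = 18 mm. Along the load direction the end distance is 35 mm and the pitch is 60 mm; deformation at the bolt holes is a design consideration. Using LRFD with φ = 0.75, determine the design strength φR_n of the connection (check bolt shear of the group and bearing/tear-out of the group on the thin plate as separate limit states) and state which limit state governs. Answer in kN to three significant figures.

Bolt shear: A_b = π·16²/4 = 201.1 mm²; R_n = 469 × 201.1 × 8 × 2 / 1000 = 1509 kN → 0.75 × 1509 = 1130 kN.
Bearing (1.2 l_c t F_u ≤ 2.4 d t F_u): upper limit = 2.4·16·6·430 / 1000 = 99.07 kN.
  Edge l_c = 35 − 18/2 = 26 → r_n = 80.5 kN; interior l_c = 60 − 18 = 42 → r_n = 99.07 kN.
  R_n,bearing = 2·80.5 + 6·99.07 = 755.4 kN → 0.75 × 755.4 = 567 kN.
Bearing governs: 567 kN.

567 kN (bearing governs)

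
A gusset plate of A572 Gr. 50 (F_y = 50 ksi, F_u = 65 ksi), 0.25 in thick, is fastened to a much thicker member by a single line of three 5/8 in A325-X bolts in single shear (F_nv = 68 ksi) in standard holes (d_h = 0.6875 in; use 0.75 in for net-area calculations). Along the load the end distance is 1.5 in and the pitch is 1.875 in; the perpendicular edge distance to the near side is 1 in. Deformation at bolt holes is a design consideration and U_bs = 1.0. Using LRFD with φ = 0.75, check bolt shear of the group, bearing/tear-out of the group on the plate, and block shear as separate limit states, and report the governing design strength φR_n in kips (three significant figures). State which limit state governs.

32.3 kips (block shear governs)

Bolt shear: A_b = π·0.625²/4 = 0.3068 in²; R_n = 68 × 0.3068 × 3 × 1 = 62.59 kips → 0.75 × 62.59 = 46.9 kips.
Bearing: edge l_c = 1.156, r_n = 22.55 kips; interior l_c = 1.188, r_n = 23.16 kips; R_n = 22.55 + 2·23.16 = 68.86 kips → 51.6 kips.
Block shear: A_gv = 1.312, A_nv = 0.8438, A_nt = 0.1562 in²; R_n = min(0.6F_uA_nv, 0.6F_yA_gv) + U_bs·F_u·A_nt = 43.06 kips → 32.3 kips.
Block shear governs: 32.3 kips.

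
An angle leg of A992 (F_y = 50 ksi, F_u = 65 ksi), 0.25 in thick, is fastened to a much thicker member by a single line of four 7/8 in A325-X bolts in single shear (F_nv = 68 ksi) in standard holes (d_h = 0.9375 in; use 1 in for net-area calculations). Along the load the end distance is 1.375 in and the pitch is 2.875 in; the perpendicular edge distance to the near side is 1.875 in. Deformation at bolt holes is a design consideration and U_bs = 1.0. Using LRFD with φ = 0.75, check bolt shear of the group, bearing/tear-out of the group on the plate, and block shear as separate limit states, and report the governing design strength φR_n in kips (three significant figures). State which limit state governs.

Bolt shear: A_b = π·0.875²/4 = 0.6013 in²; R_n = 68 × 0.6013 × 4 × 1 = 163.6 kips → 0.75 × 163.6 = 123 kips.
Bearing: edge l_c = 0.9062, r_n = 17.67 kips; interior l_c = 1.938, r_n = 34.12 kips; R_n = 17.67 + 3·34.12 = 120 kips → 90 kips.
Block shear: A_gv = 2.5, A_nv = 1.625, A_nt = 0.3438 in²; R_n = min(0.6F_uA_nv, 0.6F_yA_gv) + U_bs·F_u·A_nt = 85.72 kips → 64.3 kips.
Block shear governs: 64.3 kips.

64.3 kips (block shear governs)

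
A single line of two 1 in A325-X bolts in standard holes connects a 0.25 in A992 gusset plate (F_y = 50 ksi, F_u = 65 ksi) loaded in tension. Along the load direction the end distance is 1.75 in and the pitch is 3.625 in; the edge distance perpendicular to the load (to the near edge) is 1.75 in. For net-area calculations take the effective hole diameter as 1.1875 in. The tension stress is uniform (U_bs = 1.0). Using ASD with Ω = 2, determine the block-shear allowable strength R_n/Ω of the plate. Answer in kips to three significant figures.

26.9 kips

Shear plane L_v = 1.75 + 1·3.625 = 5.375 in; A_gv = 5.375 × 0.25 = 1.344 in².
A_nv = (5.375 − 1.5·1.1875) × 0.25 = 0.8984 in².
A_nt = (1.75 − 0.5·1.1875) × 0.25 = 0.2891 in².
0.6 F_u A_nv = 35.04 kips; 0.6 F_y A_gv = 40.31 kips → shear rupture governs the shear term.
R_n = 35.04 + 1.0 × 65 × 0.2891 = 53.83 kips.
Allowable strength R_n/Ω = 53.83 / 2 = 26.9 kips.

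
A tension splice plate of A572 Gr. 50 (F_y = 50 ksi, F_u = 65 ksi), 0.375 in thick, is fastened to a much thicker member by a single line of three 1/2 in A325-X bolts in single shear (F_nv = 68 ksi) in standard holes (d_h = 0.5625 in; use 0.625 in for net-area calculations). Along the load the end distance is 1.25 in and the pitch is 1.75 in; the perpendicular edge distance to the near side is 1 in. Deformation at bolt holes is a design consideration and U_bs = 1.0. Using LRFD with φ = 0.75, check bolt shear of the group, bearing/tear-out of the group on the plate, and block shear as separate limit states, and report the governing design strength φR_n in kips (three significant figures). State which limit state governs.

Bolt shear: A_b = π·0.5²/4 = 0.1963 in²; R_n = 68 × 0.1963 × 3 × 1 = 40.06 kips → 0.75 × 40.06 = 30 kips.
Bearing: edge l_c = 0.9688, r_n = 28.34 kips; interior l_c = 1.188, r_n = 29.25 kips; R_n = 28.34 + 2·29.25 = 86.84 kips → 65.1 kips.
Block shear: A_gv = 1.781, A_nv = 1.195, A_nt = 0.2578 in²; R_n = min(0.6F_uA_nv, 0.6F_yA_gv) + U_bs·F_u·A_nt = 63.38 kips → 47.5 kips.
Bolt shear governs: 30 kips.

30 kips (bolt shear governs)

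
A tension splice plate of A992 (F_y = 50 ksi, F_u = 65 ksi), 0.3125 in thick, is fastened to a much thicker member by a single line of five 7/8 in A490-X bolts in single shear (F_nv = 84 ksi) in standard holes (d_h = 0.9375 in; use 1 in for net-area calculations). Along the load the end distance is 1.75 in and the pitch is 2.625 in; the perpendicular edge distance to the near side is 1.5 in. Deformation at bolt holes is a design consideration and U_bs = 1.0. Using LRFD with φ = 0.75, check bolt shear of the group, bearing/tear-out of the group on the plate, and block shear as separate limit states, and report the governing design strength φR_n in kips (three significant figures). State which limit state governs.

86.1 kips (block shear governs)

Bolt shear: A_b = π·0.875²/4 = 0.6013 in²; R_n = 84 × 0.6013 × 5 × 1 = 252.6 kips → 0.75 × 252.6 = 189 kips.
Bearing: edge l_c = 1.281, r_n = 31.23 kips; interior l_c = 1.688, r_n = 41.13 kips; R_n = 31.23 + 4·41.13 = 195.8 kips → 147 kips.
Block shear: A_gv = 3.828, A_nv = 2.422, A_nt = 0.3125 in²; R_n = min(0.6F_uA_nv, 0.6F_yA_gv) + U_bs·F_u·A_nt = 114.8 kips → 86.1 kips.
Block shear governs: 86.1 kips.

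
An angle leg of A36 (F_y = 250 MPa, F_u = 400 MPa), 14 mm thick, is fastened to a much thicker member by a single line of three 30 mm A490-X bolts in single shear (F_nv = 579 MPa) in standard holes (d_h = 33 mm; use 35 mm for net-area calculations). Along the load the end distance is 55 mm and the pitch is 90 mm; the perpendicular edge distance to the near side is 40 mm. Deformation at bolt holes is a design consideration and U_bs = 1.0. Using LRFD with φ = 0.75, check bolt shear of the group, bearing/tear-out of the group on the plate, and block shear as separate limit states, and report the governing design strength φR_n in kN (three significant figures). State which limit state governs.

465 kN (block shear governs)

Bolt shear: A_b = π·30²/4 = 706.9 mm²; R_n = 579 × 706.9 × 3 × 1 / 1000 = 1228 kN → 0.75 × 1228 = 921 kN.
Bearing: edge l_c = 38.5, r_n = 258.7 kN; interior l_c = 57, r_n = 383 kN; R_n = 258.7 + 2·383 = 1025 kN → 769 kN.
Block shear: A_gv = 3290, A_nv = 2065, A_nt = 315 mm²; R_n = min(0.6F_uA_nv, 0.6F_yA_gv) + U_bs·F_u·A_nt = 619.5 kN → 465 kN.
Block shear governs: 465 kN.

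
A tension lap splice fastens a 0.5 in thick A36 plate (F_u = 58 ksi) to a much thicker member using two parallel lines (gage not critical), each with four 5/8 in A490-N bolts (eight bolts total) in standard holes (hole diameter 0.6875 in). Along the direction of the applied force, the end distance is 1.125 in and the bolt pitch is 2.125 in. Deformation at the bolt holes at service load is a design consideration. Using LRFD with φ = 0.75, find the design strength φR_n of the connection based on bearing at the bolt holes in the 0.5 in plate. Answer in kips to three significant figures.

Per bolt r_n = 1.2 l_c t F_u ≤ 2.4 d t F_u; upper limit = 2.4 × 0.625 × 0.5 × 58 = 43.5 kips.
Edge bolt: l_c = 1.125 − 0.6875/2 = 0.7812 in → 1.2 × 0.7812 × 0.5 × 58 = 27.19 → r_n = 27.19 kips.
Interior bolts: l_c = 2.125 − 0.6875 = 1.438 in → 1.2 × 1.438 × 0.5 × 58 = 50.02 → r_n = 43.5 kips.
R_n = 2 × 27.19 + 6 × 43.5 = 315.4 kips.
Design strength φR_n = 0.75 × 315.4 = 237 kips.

237 kips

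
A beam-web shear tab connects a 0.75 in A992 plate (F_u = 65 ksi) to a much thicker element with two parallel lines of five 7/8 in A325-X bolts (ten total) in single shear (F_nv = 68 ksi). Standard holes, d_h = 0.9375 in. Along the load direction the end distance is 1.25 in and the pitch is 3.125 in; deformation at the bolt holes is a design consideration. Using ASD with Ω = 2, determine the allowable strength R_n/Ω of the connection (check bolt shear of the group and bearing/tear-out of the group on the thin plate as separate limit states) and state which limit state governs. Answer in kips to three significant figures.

204 kips (bolt shear governs)

Bolt shear: A_b = π·0.875²/4 = 0.6013 in²; R_n = 68 × 0.6013 × 10 × 1 = 408.9 kips → 408.9 / 2 = 204 kips.
Bearing (1.2 l_c t F_u ≤ 2.4 d t F_u): upper limit = 2.4·0.875·0.75·65 = 102.4 kips.
  Edge l_c = 1.25 − 0.9375/2 = 0.7812 → r_n = 45.7 kips; interior l_c = 3.125 − 0.9375 = 2.188 → r_n = 102.4 kips.
  R_n,bearing = 2·45.7 + 8·102.4 = 910.4 kips → 910.4 / 2 = 455 kips.
Bolt shear governs: 204 kips.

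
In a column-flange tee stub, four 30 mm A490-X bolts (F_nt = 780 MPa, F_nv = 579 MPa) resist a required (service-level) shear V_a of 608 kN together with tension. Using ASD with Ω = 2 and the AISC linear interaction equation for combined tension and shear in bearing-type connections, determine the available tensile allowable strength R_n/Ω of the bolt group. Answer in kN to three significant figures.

614 kN

A_b = π·30²/4 = 706.9 mm²; f_rv = 608 × 1000 / (4 × 706.9) = 215 MPa.
F'_nt = 1.3 F_nt − (Ω F_nt / F_nv) f_rv = 1.3·780 − (2·780/579)·215 = 434.6 MPa, capped at F_nt → F'_nt = 434.6 MPa.
R_n = F'_nt · A_b · n = 434.6 × 706.9 × 4 / 1000 = 1229 kN.
Allowable strength R_n/Ω = 1229 / 2 = 614 kN.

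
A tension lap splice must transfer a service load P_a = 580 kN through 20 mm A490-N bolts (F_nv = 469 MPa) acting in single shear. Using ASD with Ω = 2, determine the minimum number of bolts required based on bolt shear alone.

8 bolts

A_b = π·20²/4 = 314.2 mm².
Per-bolt allowable strength R_n/Ω = 469 × 314.2 × 1 / 1000 / 2 = 73.67 kN.
n ≥ 580 / 73.67 = 7.873 → use 8 bolts.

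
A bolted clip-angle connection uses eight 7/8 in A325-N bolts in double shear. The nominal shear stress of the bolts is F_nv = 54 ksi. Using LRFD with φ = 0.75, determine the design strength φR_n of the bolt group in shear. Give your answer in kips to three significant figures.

A_b = π × 0.875² / 4 = 0.6013 in².
R_n = F_nv · A_b · n · n_s = 54 × 0.6013 × 8 × 2 = 519.5 kips.
Design strength φR_n = 0.75 × 519.5 = 390 kips.

390 kips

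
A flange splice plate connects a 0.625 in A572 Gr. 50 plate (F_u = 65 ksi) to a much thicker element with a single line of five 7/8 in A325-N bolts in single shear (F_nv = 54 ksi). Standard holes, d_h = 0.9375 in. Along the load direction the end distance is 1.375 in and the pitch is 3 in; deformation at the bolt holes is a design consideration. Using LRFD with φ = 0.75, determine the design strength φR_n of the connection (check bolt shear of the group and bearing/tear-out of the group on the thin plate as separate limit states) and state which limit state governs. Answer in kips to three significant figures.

Bolt shear: A_b = π·0.875²/4 = 0.6013 in²; R_n = 54 × 0.6013 × 5 × 1 = 162.4 kips → 0.75 × 162.4 = 122 kips.
Bearing (1.2 l_c t F_u ≤ 2.4 d t F_u): upper limit = 2.4·0.875·0.625·65 = 85.31 kips.
  Edge l_c = 1.375 − 0.9375/2 = 0.9062 → r_n = 44.18 kips; interior l_c = 3 − 0.9375 = 2.062 → r_n = 85.31 kips.
  R_n,bearing = 1·44.18 + 4·85.31 = 385.4 kips → 0.75 × 385.4 = 289 kips.
Bolt shear governs: 122 kips.

122 kips (bolt shear governs)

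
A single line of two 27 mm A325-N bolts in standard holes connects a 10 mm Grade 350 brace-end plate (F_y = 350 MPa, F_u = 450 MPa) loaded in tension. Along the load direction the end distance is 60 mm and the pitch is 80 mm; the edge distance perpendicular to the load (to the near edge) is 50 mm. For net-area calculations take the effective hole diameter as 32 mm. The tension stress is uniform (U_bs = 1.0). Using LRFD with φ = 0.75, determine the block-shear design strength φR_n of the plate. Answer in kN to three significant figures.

Shear plane L_v = 60 + 1·80 = 140 mm; A_gv = 140 × 10 = 1400 mm².
A_nv = (140 − 1.5·32) × 10 = 920 mm².
A_nt = (50 − 0.5·32) × 10 = 340 mm².
0.6 F_u A_nv = 248.4 kN; 0.6 F_y A_gv = 294 kN → shear rupture governs the shear term.
R_n = 248.4 + 1.0 × 450 × 340 / 1000 = 401.4 kN.
Design strength φR_n = 0.75 × 401.4 = 301 kN.

301 kN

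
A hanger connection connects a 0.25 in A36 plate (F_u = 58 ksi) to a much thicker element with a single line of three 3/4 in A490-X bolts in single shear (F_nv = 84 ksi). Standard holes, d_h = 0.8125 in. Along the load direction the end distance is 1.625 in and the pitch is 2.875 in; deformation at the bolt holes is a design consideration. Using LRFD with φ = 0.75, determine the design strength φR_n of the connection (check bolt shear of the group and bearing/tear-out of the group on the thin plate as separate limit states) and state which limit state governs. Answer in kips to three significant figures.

55.1 kips (bearing governs)

Bolt shear: A_b = π·0.75²/4 = 0.4418 in²; R_n = 84 × 0.4418 × 3 × 1 = 111.3 kips → 0.75 × 111.3 = 83.5 kips.
Bearing (1.2 l_c t F_u ≤ 2.4 d t F_u): upper limit = 2.4·0.75·0.25·58 = 26.1 kips.
  Edge l_c = 1.625 − 0.8125/2 = 1.219 → r_n = 21.21 kips; interior l_c = 2.875 − 0.8125 = 2.062 → r_n = 26.1 kips.
  R_n,bearing = 1·21.21 + 2·26.1 = 73.41 kips → 0.75 × 73.41 = 55.1 kips.
Bearing governs: 55.1 kips.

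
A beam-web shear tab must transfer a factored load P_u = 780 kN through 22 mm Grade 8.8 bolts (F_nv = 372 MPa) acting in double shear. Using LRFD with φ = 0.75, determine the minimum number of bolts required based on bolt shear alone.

A_b = π·22²/4 = 380.1 mm².
Per-bolt design strength φR_n = 0.75 × 372 × 380.1 × 2 / 1000 = 212.1 kN.
n ≥ 780 / 212.1 = 3.677 → use 4 bolts.

4 bolts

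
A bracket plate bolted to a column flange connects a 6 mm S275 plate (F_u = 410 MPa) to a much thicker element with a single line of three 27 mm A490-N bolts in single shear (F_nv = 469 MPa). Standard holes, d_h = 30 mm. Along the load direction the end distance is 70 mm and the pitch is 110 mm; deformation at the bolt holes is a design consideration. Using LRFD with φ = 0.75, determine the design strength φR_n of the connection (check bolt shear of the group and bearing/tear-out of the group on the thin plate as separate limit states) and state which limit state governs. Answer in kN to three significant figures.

359 kN (bearing governs)

Bolt shear: A_b = π·27²/4 = 572.6 mm²; R_n = 469 × 572.6 × 3 × 1 / 1000 = 805.6 kN → 0.75 × 805.6 = 604 kN.
Bearing (1.2 l_c t F_u ≤ 2.4 d t F_u): upper limit = 2.4·27·6·410 / 1000 = 159.4 kN.
  Edge l_c = 70 − 30/2 = 55 → r_n = 159.4 kN; interior l_c = 110 − 30 = 80 → r_n = 159.4 kN.
  R_n,bearing = 1·159.4 + 2·159.4 = 478.2 kN → 0.75 × 478.2 = 359 kN.
Bearing governs: 359 kN.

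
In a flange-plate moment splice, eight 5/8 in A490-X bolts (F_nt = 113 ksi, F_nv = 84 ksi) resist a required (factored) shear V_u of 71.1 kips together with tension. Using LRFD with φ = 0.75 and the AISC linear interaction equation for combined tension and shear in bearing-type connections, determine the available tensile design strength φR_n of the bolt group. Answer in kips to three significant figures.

A_b = π·0.625²/4 = 0.3068 in²; f_rv = 71.1 / (8 × 0.3068) = 28.97 ksi.
F'_nt = 1.3 F_nt − (F_nt / φF_nv) f_rv = 1.3·113 − (113/(0.75·84))·28.97 = 94.94 ksi, capped at F_nt → F'_nt = 94.94 ksi.
R_n = F'_nt · A_b · n = 94.94 × 0.3068 × 8 = 233 kips.
Design strength φR_n = 0.75 × 233 = 175 kips.

175 kips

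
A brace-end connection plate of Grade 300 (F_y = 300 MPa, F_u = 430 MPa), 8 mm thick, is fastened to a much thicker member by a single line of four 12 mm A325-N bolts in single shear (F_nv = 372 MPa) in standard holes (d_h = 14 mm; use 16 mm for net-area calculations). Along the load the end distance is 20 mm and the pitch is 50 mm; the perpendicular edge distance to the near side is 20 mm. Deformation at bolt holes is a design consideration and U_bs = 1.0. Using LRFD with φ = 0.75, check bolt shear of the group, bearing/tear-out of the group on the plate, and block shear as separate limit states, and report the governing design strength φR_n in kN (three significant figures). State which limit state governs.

Bolt shear: A_b = π·12²/4 = 113.1 mm²; R_n = 372 × 113.1 × 4 × 1 / 1000 = 168.3 kN → 0.75 × 168.3 = 126 kN.
Bearing: edge l_c = 13, r_n = 53.66 kN; interior l_c = 36, r_n = 99.07 kN; R_n = 53.66 + 3·99.07 = 350.9 kN → 263 kN.
Block shear: A_gv = 1360, A_nv = 912, A_nt = 96 mm²; R_n = min(0.6F_uA_nv, 0.6F_yA_gv) + U_bs·F_u·A_nt = 276.6 kN → 207 kN.
Bolt shear governs: 126 kN.

126 kN (bolt shear governs)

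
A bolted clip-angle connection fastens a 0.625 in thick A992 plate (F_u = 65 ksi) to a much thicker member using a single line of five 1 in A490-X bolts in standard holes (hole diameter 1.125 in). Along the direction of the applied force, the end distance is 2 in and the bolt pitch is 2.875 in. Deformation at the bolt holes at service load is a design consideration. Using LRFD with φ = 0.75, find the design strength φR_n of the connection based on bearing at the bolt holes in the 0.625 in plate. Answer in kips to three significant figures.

Per bolt r_n = 1.2 l_c t F_u ≤ 2.4 d t F_u; upper limit = 2.4 × 1 × 0.625 × 65 = 97.5 kips.
Edge bolt: l_c = 2 − 1.125/2 = 1.438 in → 1.2 × 1.438 × 0.625 × 65 = 70.08 → r_n = 70.08 kips.
Interior bolts: l_c = 2.875 − 1.125 = 1.75 in → 1.2 × 1.75 × 0.625 × 65 = 85.31 → r_n = 85.31 kips.
R_n = 1 × 70.08 + 4 × 85.31 = 411.3 kips.
Design strength φR_n = 0.75 × 411.3 = 308 kips.

308 kips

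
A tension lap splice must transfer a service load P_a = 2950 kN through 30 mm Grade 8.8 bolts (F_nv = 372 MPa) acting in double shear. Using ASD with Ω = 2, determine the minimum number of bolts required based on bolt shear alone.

12 bolts

A_b = π·30²/4 = 706.9 mm².
Per-bolt allowable strength R_n/Ω = 372 × 706.9 × 2 / 1000 / 2 = 263 kN.
n ≥ 2950 / 263 = 11.22 → use 12 bolts.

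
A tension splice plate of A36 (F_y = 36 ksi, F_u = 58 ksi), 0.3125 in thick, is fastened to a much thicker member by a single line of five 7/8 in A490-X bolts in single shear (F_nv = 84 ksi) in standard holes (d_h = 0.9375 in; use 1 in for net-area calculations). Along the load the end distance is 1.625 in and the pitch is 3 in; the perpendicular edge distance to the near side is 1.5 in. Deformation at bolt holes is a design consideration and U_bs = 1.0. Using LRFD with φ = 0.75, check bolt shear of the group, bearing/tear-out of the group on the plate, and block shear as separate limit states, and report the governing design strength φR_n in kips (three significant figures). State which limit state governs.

82.6 kips (block shear governs)

Bolt shear: A_b = π·0.875²/4 = 0.6013 in²; R_n = 84 × 0.6013 × 5 × 1 = 252.6 kips → 0.75 × 252.6 = 189 kips.
Bearing: edge l_c = 1.156, r_n = 25.15 kips; interior l_c = 2.062, r_n = 38.06 kips; R_n = 25.15 + 4·38.06 = 177.4 kips → 133 kips.
Block shear: A_gv = 4.258, A_nv = 2.852, A_nt = 0.3125 in²; R_n = min(0.6F_uA_nv, 0.6F_yA_gv) + U_bs·F_u·A_nt = 110.1 kips → 82.6 kips.
Block shear governs: 82.6 kips.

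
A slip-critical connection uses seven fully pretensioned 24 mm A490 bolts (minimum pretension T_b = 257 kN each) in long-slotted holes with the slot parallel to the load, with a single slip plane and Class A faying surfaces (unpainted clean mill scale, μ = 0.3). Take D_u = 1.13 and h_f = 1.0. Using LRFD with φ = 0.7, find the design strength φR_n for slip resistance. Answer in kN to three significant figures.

R_n = μ · D_u · h_f · T_b · n_s · n_b = 0.3 × 1.13 × 1.0 × 257 × 1 × 7 = 609.9 kN.
Design strength φR_n = 0.7 × 609.9 = 427 kN.

427 kN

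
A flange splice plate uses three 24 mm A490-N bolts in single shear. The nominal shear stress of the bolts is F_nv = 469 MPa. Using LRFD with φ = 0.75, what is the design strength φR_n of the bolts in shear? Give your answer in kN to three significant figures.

A_b = π × 24² / 4 = 452.4 mm².
R_n = F_nv · A_b · n · n_s = 469 × 452.4 × 3 × 1 / 1000 = 636.5 kN.
Design strength φR_n = 0.75 × 636.5 = 477 kN.

477 kN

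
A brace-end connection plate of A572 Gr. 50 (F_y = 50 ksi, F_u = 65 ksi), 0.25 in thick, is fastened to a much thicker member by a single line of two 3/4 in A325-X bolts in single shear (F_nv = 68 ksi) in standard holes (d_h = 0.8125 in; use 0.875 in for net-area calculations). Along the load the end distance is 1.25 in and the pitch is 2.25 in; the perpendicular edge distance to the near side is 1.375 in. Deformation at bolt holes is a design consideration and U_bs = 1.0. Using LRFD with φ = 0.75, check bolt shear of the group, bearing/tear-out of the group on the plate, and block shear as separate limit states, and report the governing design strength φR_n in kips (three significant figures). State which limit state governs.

Bolt shear: A_b = π·0.75²/4 = 0.4418 in²; R_n = 68 × 0.4418 × 2 × 1 = 60.08 kips → 0.75 × 60.08 = 45.1 kips.
Bearing: edge l_c = 0.8438, r_n = 16.45 kips; interior l_c = 1.438, r_n = 28.03 kips; R_n = 16.45 + 1·28.03 = 44.48 kips → 33.4 kips.
Block shear: A_gv = 0.875, A_nv = 0.5469, A_nt = 0.2344 in²; R_n = min(0.6F_uA_nv, 0.6F_yA_gv) + U_bs·F_u·A_nt = 36.56 kips → 27.4 kips.
Block shear governs: 27.4 kips.

27.4 kips (block shear governs)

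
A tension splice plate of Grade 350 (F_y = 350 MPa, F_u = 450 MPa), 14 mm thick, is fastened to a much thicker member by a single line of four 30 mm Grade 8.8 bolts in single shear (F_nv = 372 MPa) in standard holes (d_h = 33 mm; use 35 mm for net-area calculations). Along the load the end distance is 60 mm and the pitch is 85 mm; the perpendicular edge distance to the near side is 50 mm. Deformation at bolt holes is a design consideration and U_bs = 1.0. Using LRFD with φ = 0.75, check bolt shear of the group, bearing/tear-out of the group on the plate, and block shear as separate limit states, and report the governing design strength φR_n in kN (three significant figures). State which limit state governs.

699 kN (block shear governs)

Bolt shear: A_b = π·30²/4 = 706.9 mm²; R_n = 372 × 706.9 × 4 × 1 / 1000 = 1052 kN → 0.75 × 1052 = 789 kN.
Bearing: edge l_c = 43.5, r_n = 328.9 kN; interior l_c = 52, r_n = 393.1 kN; R_n = 328.9 + 3·393.1 = 1508 kN → 1130 kN.
Block shear: A_gv = 4410, A_nv = 2695, A_nt = 455 mm²; R_n = min(0.6F_uA_nv, 0.6F_yA_gv) + U_bs·F_u·A_nt = 932.4 kN → 699 kN.
Block shear governs: 699 kN.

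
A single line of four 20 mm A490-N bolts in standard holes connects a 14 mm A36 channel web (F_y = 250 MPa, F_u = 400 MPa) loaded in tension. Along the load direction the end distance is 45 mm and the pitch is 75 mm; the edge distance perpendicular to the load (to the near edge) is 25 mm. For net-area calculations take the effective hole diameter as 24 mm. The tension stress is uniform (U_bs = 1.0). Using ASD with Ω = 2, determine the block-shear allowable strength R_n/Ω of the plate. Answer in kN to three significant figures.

320 kN

Shear plane L_v = 45 + 3·75 = 270 mm; A_gv = 270 × 14 = 3780 mm².
A_nv = (270 − 3.5·24) × 14 = 2604 mm².
A_nt = (25 − 0.5·24) × 14 = 182 mm².
0.6 F_u A_nv = 625 kN; 0.6 F_y A_gv = 567 kN → shear yielding governs the shear term.
R_n = 567 + 1.0 × 400 × 182 / 1000 = 639.8 kN.
Allowable strength R_n/Ω = 639.8 / 2 = 320 kN.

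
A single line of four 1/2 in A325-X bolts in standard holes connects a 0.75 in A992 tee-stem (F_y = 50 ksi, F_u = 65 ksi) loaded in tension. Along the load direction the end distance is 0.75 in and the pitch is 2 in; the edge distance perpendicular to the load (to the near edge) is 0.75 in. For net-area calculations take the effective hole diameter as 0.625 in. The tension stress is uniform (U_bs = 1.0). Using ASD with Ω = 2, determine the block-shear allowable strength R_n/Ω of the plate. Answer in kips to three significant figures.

Shear plane L_v = 0.75 + 3·2 = 6.75 in; A_gv = 6.75 × 0.75 = 5.062 in².
A_nv = (6.75 − 3.5·0.625) × 0.75 = 3.422 in².
A_nt = (0.75 − 0.5·0.625) × 0.75 = 0.3281 in².
0.6 F_u A_nv = 133.5 kips; 0.6 F_y A_gv = 151.9 kips → shear rupture governs the shear term.
R_n = 133.5 + 1.0 × 65 × 0.3281 = 154.8 kips.
Allowable strength R_n/Ω = 154.8 / 2 = 77.4 kips.

77.4 kips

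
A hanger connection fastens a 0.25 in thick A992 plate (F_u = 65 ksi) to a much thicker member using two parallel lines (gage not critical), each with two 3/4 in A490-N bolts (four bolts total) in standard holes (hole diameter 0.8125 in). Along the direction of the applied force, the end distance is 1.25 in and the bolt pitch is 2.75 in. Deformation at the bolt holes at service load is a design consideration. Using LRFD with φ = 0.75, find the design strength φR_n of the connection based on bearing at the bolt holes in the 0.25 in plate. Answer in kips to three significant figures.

Per bolt r_n = 1.2 l_c t F_u ≤ 2.4 d t F_u; upper limit = 2.4 × 0.75 × 0.25 × 65 = 29.25 kips.
Edge bolt: l_c = 1.25 − 0.8125/2 = 0.8438 in → 1.2 × 0.8438 × 0.25 × 65 = 16.45 → r_n = 16.45 kips.
Interior bolts: l_c = 2.75 − 0.8125 = 1.938 in → 1.2 × 1.938 × 0.25 × 65 = 37.78 → r_n = 29.25 kips.
R_n = 2 × 16.45 + 2 × 29.25 = 91.41 kips.
Design strength φR_n = 0.75 × 91.41 = 68.6 kips.

68.6 kips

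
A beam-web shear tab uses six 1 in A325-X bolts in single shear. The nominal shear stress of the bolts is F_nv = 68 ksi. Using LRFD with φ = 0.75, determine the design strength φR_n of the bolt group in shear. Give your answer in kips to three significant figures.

240 kips

A_b = π × 1² / 4 = 0.7854 in².
R_n = F_nv · A_b · n · n_s = 68 × 0.7854 × 6 × 1 = 320.4 kips.
Design strength φR_n = 0.75 × 320.4 = 240 kips.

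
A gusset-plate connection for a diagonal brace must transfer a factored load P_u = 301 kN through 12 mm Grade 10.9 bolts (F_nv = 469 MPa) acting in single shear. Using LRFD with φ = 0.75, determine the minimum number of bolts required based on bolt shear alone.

A_b = π·12²/4 = 113.1 mm².
Per-bolt design strength φR_n = 0.75 × 469 × 113.1 × 1 / 1000 = 39.78 kN.
n ≥ 301 / 39.78 = 7.566 → use 8 bolts.

8 bolts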